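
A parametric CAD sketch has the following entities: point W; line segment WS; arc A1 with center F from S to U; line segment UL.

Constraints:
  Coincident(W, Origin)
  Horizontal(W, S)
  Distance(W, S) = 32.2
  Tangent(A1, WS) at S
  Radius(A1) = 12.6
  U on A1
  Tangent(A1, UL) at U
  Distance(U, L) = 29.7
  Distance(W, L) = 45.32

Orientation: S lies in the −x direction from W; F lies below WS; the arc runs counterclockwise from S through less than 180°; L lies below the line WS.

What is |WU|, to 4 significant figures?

46.11

Checks: |FU| = 12.60 ✓; ∠(FU, UL) = 90.00° ✓; |UL| = 29.70 ✓; |WL| = 45.32 ✓.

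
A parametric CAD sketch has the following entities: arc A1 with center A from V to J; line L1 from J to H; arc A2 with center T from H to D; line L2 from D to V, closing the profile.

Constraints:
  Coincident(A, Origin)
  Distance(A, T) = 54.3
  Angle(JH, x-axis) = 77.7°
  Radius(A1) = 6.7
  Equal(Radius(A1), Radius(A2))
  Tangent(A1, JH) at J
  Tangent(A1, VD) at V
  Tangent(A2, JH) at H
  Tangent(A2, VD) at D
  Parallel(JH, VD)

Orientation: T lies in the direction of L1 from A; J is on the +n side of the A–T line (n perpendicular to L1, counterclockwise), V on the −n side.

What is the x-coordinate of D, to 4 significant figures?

18.11

Tangency of A1 to both parallel lines with radius 6.7 puts J and V at A ± 6.7·n: J = (-6.546, 1.427), V = (6.546, -1.427). Equal radii place H and D the same way about T: H = T + 6.7·n = (5.021, 54.48), D = T − 6.7·n = (18.11, 51.63). So D.x = 18.11.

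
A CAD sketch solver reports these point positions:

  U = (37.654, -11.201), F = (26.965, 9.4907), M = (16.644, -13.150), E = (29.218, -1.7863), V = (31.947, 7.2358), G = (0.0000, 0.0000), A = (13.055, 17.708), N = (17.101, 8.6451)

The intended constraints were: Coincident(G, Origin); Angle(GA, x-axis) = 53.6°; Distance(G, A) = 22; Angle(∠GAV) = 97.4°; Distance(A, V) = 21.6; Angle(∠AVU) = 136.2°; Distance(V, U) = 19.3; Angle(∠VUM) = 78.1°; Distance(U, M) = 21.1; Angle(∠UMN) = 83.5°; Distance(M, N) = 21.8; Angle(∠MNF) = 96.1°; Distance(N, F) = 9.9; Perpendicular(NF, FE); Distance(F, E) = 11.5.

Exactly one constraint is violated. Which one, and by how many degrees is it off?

Perpendicular(NF, FE) — off by 6.40°.

G = (0.00, 0.00) ✓; GA at 53.60° ✓; |GA| = 22.00 ✓; ∠GAV = 97.40° ✓; |AV| = 21.60 ✓; ∠AVU = 136.2° ✓; |VU| = 19.30 ✓; ∠VUM = 78.10° ✓; |UM| = 21.10 ✓; ∠UMN = 83.50° ✓; |MN| = 21.80 ✓; ∠MNF = 96.10° ✓; |NF| = 9.900 ✓; ∠(NF, FE) = 83.60° ✗; |FE| = 11.50 ✓.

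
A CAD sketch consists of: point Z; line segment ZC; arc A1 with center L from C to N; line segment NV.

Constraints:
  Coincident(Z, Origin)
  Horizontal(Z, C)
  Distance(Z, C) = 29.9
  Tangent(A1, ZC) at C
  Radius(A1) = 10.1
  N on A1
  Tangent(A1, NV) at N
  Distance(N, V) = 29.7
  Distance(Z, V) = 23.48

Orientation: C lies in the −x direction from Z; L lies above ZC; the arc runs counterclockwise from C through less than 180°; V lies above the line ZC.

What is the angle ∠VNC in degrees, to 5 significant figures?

158.03°

Checks: |LN| = 10.10 ✓; ∠(LN, NV) = 90.00° ✓; |NV| = 29.70 ✓; |ZV| = 23.48 ✓.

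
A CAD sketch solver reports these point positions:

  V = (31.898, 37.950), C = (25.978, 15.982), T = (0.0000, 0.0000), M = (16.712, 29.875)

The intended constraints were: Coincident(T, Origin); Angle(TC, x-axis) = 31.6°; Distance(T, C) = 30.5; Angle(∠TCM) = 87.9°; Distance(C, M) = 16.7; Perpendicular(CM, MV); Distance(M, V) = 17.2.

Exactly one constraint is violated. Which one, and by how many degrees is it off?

Perpendicular(CM, MV) — off by 5.70°.

T = (0.00, 0.00) ✓; TC at 31.60° ✓; |TC| = 30.50 ✓; ∠TCM = 87.90° ✓; |CM| = 16.70 ✓; ∠(CM, MV) = 95.70° ✗; |MV| = 17.20 ✓.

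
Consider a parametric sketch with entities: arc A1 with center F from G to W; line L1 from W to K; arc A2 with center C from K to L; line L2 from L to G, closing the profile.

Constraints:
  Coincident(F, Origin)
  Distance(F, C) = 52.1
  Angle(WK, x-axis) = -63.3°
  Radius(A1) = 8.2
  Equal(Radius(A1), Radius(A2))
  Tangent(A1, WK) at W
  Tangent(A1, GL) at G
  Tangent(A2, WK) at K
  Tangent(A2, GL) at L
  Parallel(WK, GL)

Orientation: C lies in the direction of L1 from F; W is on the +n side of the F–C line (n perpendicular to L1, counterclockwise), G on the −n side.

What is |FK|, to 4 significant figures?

52.74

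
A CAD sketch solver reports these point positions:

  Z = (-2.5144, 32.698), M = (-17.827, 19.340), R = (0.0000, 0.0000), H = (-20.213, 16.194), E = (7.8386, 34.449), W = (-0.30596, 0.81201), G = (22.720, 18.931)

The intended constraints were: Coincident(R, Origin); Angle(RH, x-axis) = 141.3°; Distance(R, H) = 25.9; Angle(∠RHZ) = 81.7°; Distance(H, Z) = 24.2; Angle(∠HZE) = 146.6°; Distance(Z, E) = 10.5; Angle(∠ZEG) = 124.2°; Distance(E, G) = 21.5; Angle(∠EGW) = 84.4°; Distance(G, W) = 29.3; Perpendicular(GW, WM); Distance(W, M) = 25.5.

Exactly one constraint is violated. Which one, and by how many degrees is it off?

Perpendicular(GW, WM) — off by 5.20°.

R = (0.00, 0.00) ✓; RH at 141.3° ✓; |RH| = 25.90 ✓; ∠RHZ = 81.70° ✓; |HZ| = 24.20 ✓; ∠HZE = 146.6° ✓; |ZE| = 10.50 ✓; ∠ZEG = 124.2° ✓; |EG| = 21.50 ✓; ∠EGW = 84.40° ✓; |GW| = 29.30 ✓; ∠(GW, WM) = 84.80° ✗; |WM| = 25.50 ✓.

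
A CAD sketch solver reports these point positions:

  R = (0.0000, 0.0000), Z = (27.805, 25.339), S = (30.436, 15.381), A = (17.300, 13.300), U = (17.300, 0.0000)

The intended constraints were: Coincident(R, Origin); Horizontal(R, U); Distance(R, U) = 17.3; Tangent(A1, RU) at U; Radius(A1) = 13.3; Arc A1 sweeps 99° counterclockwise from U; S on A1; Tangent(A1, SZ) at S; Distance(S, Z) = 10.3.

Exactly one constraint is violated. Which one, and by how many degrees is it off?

Tangent(A1, SZ) at S — off by 5.80°.

R = (0.00, 0.00) ✓; R.y = 0.00, U.y = 0.00 ✓; |RU| = 17.30 ✓; ∠(AU, UR) = 90.00° ✓; |AU| = 13.30 ✓; bearing(A→S) − bearing(A→U) = 99.00° ✓; |AS| = 13.30 ✓; ∠(AS, SZ) = 84.20° ✗; |SZ| = 10.30 ✓.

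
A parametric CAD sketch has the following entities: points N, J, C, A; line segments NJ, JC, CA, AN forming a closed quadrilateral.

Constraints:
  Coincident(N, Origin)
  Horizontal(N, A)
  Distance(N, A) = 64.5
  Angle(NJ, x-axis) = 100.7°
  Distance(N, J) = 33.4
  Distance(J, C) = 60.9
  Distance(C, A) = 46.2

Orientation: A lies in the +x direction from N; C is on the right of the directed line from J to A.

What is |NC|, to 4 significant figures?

30.94

N is at the origin; NA is horizontal with |NA| = 64.5 and A in +x, so A = (64.5, 0). NJ runs at 100.7° with |NJ| = 33.4, so J = (-6.201, 32.82). C is determined by |JC| = 60.9 and |CA| = 46.2 together: it lies at the intersection of circle(J, 60.9) and circle(A, 46.2). With |JA| = 77.95, the foot of the radical line on JA is 49.07 from J and the perpendicular offset is √(60.9² − 49.07²) = 36.07. Taking the right-of-JA solution: C = (23.12, -20.55).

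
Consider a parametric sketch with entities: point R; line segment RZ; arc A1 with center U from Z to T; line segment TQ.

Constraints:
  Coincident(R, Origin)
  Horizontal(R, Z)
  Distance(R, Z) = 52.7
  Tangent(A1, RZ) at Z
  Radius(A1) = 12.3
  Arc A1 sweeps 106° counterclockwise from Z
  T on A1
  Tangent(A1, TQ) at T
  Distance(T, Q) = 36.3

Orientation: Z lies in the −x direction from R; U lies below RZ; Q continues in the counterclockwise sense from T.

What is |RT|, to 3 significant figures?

66.4

R is at the origin; R and Z share the same y with |RZ| = 52.7 and Z on the −x side, so Z = (-52.7, 0.00). The tangent condition forces UZ to be normal to RZ, so U = Z + (0, -12.3) = (-52.7, -12.3). On A1, Z sits at bearing 90° from U; a 106° counterclockwise sweep puts T at bearing 196°, so T = U + 12.3·(cos 196°, sin 196°) = (-64.5, -15.7). Then |RT| = |T − R| = 66.4.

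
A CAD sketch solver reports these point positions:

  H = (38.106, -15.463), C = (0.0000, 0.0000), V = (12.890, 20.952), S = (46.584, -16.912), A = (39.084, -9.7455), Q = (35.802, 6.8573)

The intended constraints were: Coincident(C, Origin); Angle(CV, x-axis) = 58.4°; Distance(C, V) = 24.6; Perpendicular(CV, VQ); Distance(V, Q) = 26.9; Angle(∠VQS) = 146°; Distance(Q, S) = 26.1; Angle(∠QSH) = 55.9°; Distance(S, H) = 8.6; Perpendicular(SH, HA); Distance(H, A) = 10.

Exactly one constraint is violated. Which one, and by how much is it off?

Distance(H, A) = 10 — off by 4.20.

C = (0.00, 0.00) ✓; CV at 58.40° ✓; |CV| = 24.60 ✓; ∠(CV, VQ) = 90.00° ✓; |VQ| = 26.90 ✓; ∠VQS = 146.0° ✓; |QS| = 26.10 ✓; ∠QSH = 55.90° ✓; |SH| = 8.601 ✓; ∠(SH, HA) = 90.01° ✓; |HA| = 5.801 ✗.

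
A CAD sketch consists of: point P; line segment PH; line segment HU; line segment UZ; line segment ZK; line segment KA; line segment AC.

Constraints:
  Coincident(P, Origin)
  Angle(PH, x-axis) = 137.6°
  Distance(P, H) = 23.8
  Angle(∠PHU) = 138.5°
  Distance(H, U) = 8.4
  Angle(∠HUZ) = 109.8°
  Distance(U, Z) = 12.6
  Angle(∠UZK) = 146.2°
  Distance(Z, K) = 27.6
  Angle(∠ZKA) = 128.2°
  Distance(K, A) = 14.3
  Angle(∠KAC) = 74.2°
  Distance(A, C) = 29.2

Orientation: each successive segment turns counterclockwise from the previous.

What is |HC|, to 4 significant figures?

19.28

∠ZKA = 128.2° gives KA at -25.10° from the x-axis; with |KA| = 14.3, A = (-11.22, -28.55). ∠KAC = 74.2° gives AC at 80.70° from the x-axis; with |AC| = 29.2, C = (-6.504, 0.2621). Then |HC| = |C − H| = 19.28.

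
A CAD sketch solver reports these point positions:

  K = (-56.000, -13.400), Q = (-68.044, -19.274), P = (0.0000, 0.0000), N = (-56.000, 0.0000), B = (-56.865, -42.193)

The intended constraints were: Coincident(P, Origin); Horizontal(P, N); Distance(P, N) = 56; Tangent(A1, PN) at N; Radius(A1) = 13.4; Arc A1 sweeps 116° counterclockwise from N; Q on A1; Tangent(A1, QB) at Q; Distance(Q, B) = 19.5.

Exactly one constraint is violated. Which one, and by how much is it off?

Distance(Q, B) = 19.5 — off by 6.00.

P = (0.00, 0.00) ✓; P.y = 0.00, N.y = 0.00 ✓; |PN| = 56.00 ✓; ∠(KN, NP) = 90.00° ✓; |KN| = 13.40 ✓; bearing(K→Q) − bearing(K→N) = 116.0° ✓; |KQ| = 13.40 ✓; ∠(KQ, QB) = 90.00° ✓; |QB| = 25.50 ✗.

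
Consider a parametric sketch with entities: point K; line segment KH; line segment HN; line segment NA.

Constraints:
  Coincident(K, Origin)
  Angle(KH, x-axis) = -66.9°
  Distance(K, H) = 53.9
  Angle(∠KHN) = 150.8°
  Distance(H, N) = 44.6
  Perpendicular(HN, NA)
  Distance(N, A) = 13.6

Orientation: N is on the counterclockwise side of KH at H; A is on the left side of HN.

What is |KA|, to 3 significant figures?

92.5

∠KHN = 150.8°, so HN runs at -66.9° + (180° − 150.8°) = -37.7° from the x-axis; with |HN| = 44.6, N = H + 44.6·(cos -37.7°, sin -37.7°) = (56.4, -76.9). HN is perpendicular to NA; with |NA| = 13.6 on the left of HN, A = N + 13.6·(0.612, 0.791) = (64.8, -66.1). Then |KA| = |A − K| = 92.5.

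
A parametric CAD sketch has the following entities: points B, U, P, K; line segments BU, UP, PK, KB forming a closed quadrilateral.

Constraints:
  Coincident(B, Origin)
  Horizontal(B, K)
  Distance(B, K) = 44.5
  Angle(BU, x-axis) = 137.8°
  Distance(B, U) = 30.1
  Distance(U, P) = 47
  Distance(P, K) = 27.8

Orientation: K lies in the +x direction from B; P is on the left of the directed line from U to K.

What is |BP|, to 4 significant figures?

31.47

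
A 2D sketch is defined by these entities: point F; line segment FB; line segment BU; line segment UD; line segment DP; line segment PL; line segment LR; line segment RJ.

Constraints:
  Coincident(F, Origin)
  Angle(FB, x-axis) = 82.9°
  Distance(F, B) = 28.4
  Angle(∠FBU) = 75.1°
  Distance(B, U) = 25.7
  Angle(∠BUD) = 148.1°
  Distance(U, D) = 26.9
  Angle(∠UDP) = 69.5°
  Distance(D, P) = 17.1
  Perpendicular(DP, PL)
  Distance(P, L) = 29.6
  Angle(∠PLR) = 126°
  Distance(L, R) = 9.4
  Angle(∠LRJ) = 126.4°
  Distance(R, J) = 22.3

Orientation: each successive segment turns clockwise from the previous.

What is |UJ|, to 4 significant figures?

21.42

∠PLR = 126.0° gives LR at 51.60° from the x-axis; with |LR| = 9.4, R = (24.60, 28.10). ∠LRJ = 126.4° gives RJ at -2.000° from the x-axis; with |RJ| = 22.3, J = (46.88, 27.32). Then |UJ| = |J − U| = 21.42.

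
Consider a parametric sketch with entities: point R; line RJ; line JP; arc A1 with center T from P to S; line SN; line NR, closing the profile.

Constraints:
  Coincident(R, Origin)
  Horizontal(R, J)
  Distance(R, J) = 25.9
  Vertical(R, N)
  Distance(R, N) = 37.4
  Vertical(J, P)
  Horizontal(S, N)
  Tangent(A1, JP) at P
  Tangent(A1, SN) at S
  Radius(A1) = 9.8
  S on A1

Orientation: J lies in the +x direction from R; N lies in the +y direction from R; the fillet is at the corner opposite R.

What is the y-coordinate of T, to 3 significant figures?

27.6

R is at the origin; R and J share the same y with |RJ| = 25.9 and J on the +x side, so J = (25.9, 0.00). R and N share the same x with |RN| = 37.4 and N on the +y side, so N = (0.00, 37.4). The virtual corner opposite R is at (25.9, 37.4). The tangent condition forces TP to be normal to JP and tangency of A1 to SN means the radius TS is perpendicular to SN, with radius 9.8, so the center T sits 9.8 in from both sides at T = (16.1, 27.6). So T.y = 27.6.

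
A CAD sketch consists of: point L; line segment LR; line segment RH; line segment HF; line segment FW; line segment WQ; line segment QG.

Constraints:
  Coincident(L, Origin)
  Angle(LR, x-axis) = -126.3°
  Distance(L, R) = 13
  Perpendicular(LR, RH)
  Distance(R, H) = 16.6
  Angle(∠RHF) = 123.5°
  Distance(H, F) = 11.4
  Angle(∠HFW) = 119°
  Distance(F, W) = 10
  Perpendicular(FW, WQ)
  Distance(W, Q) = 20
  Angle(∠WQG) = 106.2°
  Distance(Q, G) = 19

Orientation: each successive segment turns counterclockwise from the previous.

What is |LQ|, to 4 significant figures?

3.895

L is at the origin; LR runs at -126.3° with length 13.0, so R = (-7.696, -10.48). LR ⟂ RH, so RH runs at -36.30°; with |RH| = 16.6, H = (5.682, -20.30). ∠RHF = 123.5° gives HF at 20.20° from the x-axis; with |HF| = 11.4, F = (16.38, -16.37). ∠HFW = 119.0° gives FW at 81.20° from the x-axis; with |FW| = 10.0, W = (17.91, -6.486). FW is perpendicular to WQ, so WQ runs at 171.2°; with |WQ| = 20.0, Q = (-1.854, -3.426). Then |LQ| = |Q − L| = 3.895.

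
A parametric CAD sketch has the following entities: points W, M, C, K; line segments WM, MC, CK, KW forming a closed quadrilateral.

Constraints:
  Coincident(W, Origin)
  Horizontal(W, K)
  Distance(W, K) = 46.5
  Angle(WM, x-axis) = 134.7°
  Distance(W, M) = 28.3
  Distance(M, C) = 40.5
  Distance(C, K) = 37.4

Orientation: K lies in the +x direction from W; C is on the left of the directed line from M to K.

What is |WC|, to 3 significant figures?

33.2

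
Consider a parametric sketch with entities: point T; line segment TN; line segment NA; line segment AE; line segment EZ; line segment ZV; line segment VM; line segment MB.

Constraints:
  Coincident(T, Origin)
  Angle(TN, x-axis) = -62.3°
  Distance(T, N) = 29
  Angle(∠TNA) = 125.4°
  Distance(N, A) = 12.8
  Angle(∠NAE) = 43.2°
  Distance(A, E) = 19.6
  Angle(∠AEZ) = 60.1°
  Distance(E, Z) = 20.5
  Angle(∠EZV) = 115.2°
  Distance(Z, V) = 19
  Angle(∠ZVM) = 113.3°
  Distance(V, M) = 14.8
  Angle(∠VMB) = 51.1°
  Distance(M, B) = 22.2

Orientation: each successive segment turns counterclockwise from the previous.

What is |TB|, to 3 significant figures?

32.0

∠ZVM = 113.3° gives VM at 20.5° from the x-axis; with |VM| = 14.8, M = (33.5, -39.8). ∠VMB = 51.1° gives MB at 149° from the x-axis; with |MB| = 22.2, B = (14.4, -28.5). Then |TB| = |B − T| = 32.0.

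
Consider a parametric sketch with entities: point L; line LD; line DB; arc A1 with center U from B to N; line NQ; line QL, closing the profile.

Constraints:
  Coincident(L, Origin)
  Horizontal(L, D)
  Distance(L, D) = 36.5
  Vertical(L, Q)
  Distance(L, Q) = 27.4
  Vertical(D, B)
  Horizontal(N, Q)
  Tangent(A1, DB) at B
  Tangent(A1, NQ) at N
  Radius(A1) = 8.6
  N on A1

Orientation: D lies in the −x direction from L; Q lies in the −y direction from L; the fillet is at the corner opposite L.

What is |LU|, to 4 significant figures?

33.64

L is at the origin; LD is horizontal with |LD| = 36.5 and D on the −x side, so D = (-36.50, 0.000). L and Q share the same x with |LQ| = 27.4 and Q on the −y side, so Q = (0.000, -27.40). The virtual corner opposite L is at (-36.50, -27.40). A1 meets DB tangentially, so UB is at right angles to DB and since A1 is tangent to NQ there, UN ⟂ NQ, with radius 8.6, so the center U sits 8.6 in from both sides at U = (-27.90, -18.80). Then |LU| = |U − L| = 33.64.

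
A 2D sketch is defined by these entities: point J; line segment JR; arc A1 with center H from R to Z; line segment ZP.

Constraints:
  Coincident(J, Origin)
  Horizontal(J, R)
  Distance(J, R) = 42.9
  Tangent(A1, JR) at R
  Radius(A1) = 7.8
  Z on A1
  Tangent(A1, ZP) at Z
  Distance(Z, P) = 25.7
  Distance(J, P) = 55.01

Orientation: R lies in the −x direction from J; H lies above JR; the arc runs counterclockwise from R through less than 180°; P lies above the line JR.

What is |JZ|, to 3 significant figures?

36.8

Checks: |HZ| = 7.800 ✓; ∠(HZ, ZP) = 90.00° ✓; |ZP| = 25.70 ✓; |JP| = 55.01 ✓.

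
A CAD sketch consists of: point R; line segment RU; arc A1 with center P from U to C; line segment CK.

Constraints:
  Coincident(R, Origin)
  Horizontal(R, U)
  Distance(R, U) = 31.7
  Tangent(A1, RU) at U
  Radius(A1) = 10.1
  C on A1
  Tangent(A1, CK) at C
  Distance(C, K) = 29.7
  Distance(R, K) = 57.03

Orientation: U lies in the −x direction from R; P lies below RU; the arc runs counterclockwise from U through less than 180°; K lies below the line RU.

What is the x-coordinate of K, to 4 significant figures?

-40.42

Checks: R = (0.00, 0.00) ✓; |PC| = 10.10 ✓; ∠(PC, CK) = 90.00° ✓; |CK| = 29.70 ✓; |RK| = 57.03 ✓.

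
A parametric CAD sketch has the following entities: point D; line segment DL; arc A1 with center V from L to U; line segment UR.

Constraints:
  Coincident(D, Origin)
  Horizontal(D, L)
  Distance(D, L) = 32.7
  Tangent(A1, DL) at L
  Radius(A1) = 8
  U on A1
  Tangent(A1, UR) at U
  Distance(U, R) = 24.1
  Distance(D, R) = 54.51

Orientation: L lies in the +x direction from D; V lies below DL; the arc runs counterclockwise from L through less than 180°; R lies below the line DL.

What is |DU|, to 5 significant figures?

30.816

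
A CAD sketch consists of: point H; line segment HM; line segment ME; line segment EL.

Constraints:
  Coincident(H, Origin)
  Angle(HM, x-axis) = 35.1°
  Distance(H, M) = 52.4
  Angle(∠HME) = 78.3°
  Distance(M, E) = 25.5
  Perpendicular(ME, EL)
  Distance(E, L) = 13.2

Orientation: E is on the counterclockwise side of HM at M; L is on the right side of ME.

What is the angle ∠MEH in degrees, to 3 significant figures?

73.8°

H is at the origin; HM runs at 35.1° with length 52.4, so M = 52.4·(cos 35.1°, sin 35.1°) = (42.9, 30.1). ∠HME = 78.3°, so ME runs at 35.1° + (180° − 78.3°) = 137° from the x-axis; with |ME| = 25.5, E = M + 25.5·(cos 137°, sin 137°) = (24.3, 47.6). Then cos ∠MEH = EM·EH / (|EM||EH|), giving 73.8°.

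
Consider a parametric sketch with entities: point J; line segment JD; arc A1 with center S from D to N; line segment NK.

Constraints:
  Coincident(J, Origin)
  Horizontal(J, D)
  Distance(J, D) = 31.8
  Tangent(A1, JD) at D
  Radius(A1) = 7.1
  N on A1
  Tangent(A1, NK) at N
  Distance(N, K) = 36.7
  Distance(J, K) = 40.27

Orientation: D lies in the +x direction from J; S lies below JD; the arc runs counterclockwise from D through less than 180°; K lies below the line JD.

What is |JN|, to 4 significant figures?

25.60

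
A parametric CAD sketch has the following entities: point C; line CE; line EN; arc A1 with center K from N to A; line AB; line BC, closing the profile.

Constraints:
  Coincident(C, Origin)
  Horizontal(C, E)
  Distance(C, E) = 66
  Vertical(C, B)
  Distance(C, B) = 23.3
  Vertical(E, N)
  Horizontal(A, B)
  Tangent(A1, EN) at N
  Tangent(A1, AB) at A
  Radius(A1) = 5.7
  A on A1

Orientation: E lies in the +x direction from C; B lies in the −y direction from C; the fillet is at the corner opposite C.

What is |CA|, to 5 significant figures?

64.645

The virtual corner opposite C is at (66.000, -23.300). The tangent condition forces KN to be normal to EN and the tangent condition forces KA to be normal to AB, with radius 5.7, so the center K sits 5.7 in from both sides at K = (60.300, -17.600). That places the tangent points at N = (66.000, -17.600) on EN and A = (60.300, -23.300) on AB. Then |CA| = |A − C| = 64.645.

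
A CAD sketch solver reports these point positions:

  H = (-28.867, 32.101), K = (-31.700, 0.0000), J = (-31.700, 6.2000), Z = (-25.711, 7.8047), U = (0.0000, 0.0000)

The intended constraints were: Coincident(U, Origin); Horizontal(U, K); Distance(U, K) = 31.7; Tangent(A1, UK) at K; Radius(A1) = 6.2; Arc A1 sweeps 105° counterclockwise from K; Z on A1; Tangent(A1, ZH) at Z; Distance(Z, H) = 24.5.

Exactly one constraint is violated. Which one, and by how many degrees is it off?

Tangent(A1, ZH) at Z — off by 7.60°.

U = (0.00, 0.00) ✓; U.y = 0.00, K.y = 0.00 ✓; |UK| = 31.70 ✓; ∠(JK, KU) = 90.00° ✓; |JK| = 6.200 ✓; bearing(J→Z) − bearing(J→K) = 105.0° ✓; |JZ| = 6.200 ✓; ∠(JZ, ZH) = 97.60° ✗; |ZH| = 24.50 ✓.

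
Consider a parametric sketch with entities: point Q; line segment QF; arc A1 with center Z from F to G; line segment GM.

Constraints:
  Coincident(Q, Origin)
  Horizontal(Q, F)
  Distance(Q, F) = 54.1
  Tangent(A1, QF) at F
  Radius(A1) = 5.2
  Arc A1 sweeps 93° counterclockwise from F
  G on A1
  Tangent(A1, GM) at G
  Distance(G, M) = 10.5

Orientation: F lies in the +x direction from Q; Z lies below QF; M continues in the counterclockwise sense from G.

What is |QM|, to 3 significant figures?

52.0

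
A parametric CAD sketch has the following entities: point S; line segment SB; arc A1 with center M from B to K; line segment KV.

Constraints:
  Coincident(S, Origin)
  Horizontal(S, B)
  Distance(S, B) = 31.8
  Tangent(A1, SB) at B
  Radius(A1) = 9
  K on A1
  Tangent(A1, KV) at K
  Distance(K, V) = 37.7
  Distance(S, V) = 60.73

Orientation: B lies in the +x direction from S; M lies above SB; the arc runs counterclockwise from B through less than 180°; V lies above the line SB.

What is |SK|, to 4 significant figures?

41.90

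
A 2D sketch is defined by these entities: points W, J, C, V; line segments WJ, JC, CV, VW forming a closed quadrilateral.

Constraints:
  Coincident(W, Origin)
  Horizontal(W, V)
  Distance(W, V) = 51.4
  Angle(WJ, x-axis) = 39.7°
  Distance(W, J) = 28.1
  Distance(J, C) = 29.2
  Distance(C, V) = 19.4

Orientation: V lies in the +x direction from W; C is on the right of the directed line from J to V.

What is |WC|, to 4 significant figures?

35.02

Checks: W = (0.00, 0.00) ✓; |JC| = 29.20 ✓; |CV| = 19.40 ✓.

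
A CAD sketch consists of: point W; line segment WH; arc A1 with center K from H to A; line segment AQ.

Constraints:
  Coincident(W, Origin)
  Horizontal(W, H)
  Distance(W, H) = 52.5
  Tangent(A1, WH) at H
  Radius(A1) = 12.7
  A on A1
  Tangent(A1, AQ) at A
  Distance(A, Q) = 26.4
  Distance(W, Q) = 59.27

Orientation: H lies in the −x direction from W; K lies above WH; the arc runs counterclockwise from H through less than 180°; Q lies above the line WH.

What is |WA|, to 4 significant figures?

42.40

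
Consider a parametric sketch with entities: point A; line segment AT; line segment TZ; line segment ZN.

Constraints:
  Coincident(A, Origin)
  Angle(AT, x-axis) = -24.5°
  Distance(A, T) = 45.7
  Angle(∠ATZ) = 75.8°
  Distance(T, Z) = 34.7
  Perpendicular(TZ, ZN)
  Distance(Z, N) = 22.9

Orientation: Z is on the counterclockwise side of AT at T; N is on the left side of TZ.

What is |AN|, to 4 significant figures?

31.78

A is at the origin; AT runs at -24.5° with length 45.7, so T = 45.7·(cos -24.5°, sin -24.5°) = (41.59, -18.95). ∠ATZ = 75.8°, so TZ runs at -24.5° + (180° − 75.8°) = 79.70° from the x-axis; with |TZ| = 34.7, Z = T + 34.7·(cos 79.70°, sin 79.70°) = (47.79, 15.19). TZ is perpendicular to ZN; with |ZN| = 22.9 on the left of TZ, N = Z + 22.9·(-0.9839, 0.1788) = (25.26, 19.28). Then |AN| = |N − A| = 31.78.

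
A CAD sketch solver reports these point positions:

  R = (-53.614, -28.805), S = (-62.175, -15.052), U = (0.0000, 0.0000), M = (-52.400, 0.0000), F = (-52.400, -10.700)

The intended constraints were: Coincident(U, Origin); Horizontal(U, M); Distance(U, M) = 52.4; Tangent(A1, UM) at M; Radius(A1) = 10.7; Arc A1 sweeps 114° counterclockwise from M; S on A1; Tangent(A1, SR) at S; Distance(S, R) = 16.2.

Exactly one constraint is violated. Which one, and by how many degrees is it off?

Tangent(A1, SR) at S — off by 7.90°.

U = (0.00, 0.00) ✓; U.y = 0.00, M.y = 0.00 ✓; |UM| = 52.40 ✓; ∠(FM, MU) = 90.00° ✓; |FM| = 10.70 ✓; bearing(F→S) − bearing(F→M) = 114.0° ✓; |FS| = 10.70 ✓; ∠(FS, SR) = 82.10° ✗; |SR| = 16.20 ✓.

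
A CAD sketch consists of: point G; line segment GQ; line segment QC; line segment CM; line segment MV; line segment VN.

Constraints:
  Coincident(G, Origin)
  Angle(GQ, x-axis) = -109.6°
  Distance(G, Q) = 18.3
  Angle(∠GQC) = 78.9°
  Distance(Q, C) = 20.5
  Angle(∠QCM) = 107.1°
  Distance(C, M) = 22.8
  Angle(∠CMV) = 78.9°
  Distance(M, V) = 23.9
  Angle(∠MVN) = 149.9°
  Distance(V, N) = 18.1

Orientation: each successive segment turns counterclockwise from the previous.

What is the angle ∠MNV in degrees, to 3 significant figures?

17.2°

∠CMV = 78.9° gives MV at 166° from the x-axis; with |MV| = 23.9, V = (0.849, 6.28). ∠MVN = 149.9° gives VN at -164° from the x-axis; with |VN| = 18.1, N = (-16.6, 1.41). Then cos ∠MNV = NM·NV / (|NM||NV|), giving 17.2°.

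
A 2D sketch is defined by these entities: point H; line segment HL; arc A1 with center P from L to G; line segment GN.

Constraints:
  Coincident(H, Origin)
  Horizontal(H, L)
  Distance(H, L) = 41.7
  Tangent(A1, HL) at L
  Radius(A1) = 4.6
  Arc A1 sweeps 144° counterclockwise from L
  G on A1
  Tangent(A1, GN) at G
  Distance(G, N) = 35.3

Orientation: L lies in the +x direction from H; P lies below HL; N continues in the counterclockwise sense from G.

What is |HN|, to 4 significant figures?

73.54

H is at the origin; HL is horizontal with |HL| = 41.7 and L on the +x side, so L = (41.70, 0.000). The tangent condition forces PL to be normal to HL, so P = L + (0, -4.6) = (41.70, -4.600). On A1, L sits at bearing 90° from P; a 144° counterclockwise sweep puts G at bearing 234°, so G = P + 4.6·(cos 234°, sin 234°) = (39.00, -8.321). Since A1 is tangent to GN there, PG ⟂ GN, so GN runs along (−sin 234°, cos 234°); with |GN| = 35.3, N = (67.55, -29.07). Then |HN| = |N − H| = 73.54.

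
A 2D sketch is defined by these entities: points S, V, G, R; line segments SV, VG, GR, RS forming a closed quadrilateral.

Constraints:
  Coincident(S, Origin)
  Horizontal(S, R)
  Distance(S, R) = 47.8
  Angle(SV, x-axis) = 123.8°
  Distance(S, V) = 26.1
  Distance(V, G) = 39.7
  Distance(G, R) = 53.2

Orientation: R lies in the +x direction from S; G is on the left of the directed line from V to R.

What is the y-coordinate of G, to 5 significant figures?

44.195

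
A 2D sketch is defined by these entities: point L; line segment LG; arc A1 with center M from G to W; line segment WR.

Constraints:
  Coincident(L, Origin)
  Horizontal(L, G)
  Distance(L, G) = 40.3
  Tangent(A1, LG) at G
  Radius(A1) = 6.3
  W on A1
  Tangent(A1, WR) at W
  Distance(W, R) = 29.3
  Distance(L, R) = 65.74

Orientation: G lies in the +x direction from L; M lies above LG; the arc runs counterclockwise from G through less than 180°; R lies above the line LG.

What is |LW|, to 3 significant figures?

46.2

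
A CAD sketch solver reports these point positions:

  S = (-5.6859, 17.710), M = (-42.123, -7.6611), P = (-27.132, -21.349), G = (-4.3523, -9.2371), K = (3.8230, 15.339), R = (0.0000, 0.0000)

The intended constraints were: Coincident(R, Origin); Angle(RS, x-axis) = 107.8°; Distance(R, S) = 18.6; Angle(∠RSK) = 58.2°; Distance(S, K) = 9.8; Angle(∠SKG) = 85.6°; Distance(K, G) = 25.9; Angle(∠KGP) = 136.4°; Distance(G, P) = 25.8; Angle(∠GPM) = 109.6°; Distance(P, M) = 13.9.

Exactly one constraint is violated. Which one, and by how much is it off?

Distance(P, M) = 13.9 — off by 6.40.

R = (0.00, 0.00) ✓; RS at 107.8° ✓; |RS| = 18.60 ✓; ∠RSK = 58.20° ✓; |SK| = 9.800 ✓; ∠SKG = 85.60° ✓; |KG| = 25.90 ✓; ∠KGP = 136.4° ✓; |GP| = 25.80 ✓; ∠GPM = 109.6° ✓; |PM| = 20.30 ✗.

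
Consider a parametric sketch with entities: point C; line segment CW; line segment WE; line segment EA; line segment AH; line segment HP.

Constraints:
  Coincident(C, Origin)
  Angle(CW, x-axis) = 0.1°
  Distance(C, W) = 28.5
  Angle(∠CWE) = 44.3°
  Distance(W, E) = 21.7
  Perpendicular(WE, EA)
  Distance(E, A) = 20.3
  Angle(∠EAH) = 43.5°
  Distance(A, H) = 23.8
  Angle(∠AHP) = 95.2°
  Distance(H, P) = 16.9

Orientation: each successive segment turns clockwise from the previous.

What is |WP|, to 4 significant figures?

19.10

C is at the origin; CW runs at 0.1° with length 28.5, so W = (28.50, 0.04974). ∠CWE = 44.3° gives WE at -135.6° from the x-axis; with |WE| = 21.7, E = (13.00, -15.13). WE ⟂ EA, so EA runs at 134.4°; with |EA| = 20.3, A = (-1.207, -0.6292). ∠EAH = 43.5° gives AH at -2.100° from the x-axis; with |AH| = 23.8, H = (22.58, -1.501). ∠AHP = 95.2° gives HP at -86.90° from the x-axis; with |HP| = 16.9, P = (23.49, -18.38). Then |WP| = |P − W| = 19.10.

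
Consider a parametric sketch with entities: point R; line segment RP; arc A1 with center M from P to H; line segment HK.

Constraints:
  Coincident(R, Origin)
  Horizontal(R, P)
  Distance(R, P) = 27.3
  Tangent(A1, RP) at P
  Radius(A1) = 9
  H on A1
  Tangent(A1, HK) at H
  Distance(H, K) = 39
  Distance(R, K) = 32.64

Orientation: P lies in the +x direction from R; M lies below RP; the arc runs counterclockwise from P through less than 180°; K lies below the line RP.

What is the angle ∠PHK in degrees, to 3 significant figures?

156°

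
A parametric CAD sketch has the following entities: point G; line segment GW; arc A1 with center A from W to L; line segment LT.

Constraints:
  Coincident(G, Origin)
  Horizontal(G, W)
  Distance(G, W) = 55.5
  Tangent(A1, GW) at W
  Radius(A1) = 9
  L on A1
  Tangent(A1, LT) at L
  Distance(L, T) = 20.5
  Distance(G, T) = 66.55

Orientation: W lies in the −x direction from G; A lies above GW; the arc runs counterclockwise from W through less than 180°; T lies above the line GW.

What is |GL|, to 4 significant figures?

49.83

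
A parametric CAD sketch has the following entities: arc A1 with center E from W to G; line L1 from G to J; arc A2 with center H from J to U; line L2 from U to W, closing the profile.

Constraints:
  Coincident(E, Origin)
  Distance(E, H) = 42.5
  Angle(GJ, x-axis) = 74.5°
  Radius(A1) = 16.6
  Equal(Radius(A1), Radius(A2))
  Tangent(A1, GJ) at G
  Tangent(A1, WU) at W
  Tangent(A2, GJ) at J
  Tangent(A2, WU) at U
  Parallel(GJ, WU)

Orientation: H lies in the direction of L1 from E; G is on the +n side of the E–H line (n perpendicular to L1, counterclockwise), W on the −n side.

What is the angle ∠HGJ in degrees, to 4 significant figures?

21.34°

The slot axis is L1's direction at 74.5°, so u = (cos 74.5°, sin 74.5°) = (0.2672, 0.9636) and n = (−sin 74.5°, cos 74.5°) = (-0.9636, 0.2672). E is at the origin and H lies 42.5 along u from E, so H = 42.5·u = (11.36, 40.95). Tangency of A1 to both parallel lines with radius 16.6 puts G and W at E ± 16.6·n: G = (-16.00, 4.436), W = (16.00, -4.436). Equal radii place J and U the same way about H: J = H + 16.6·n = (-4.639, 45.39), U = H − 16.6·n = (27.35, 36.52). Then cos ∠HGJ = GH·GJ / (|GH||GJ|), giving 21.34°.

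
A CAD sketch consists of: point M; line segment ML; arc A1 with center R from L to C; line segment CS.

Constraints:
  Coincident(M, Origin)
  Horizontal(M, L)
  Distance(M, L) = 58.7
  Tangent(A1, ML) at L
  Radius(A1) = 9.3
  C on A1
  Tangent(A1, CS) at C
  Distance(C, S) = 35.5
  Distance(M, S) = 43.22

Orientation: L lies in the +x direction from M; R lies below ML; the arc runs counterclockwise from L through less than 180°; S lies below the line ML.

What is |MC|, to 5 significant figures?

51.493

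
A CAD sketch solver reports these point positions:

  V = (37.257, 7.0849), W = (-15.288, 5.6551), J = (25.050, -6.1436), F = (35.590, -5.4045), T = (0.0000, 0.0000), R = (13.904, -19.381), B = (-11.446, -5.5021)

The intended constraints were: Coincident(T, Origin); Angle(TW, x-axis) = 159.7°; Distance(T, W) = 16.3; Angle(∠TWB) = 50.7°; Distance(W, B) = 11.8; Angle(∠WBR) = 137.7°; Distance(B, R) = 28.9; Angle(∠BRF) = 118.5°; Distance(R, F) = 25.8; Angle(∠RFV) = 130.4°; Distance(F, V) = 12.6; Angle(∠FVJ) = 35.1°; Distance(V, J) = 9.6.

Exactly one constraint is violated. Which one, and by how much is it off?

Distance(V, J) = 9.6 — off by 8.40.

T = (0.00, 0.00) ✓; TW at 159.7° ✓; |TW| = 16.30 ✓; ∠TWB = 50.70° ✓; |WB| = 11.80 ✓; ∠WBR = 137.7° ✓; |BR| = 28.90 ✓; ∠BRF = 118.5° ✓; |RF| = 25.80 ✓; ∠RFV = 130.4° ✓; |FV| = 12.60 ✓; ∠FVJ = 35.10° ✓; |VJ| = 18.00 ✗.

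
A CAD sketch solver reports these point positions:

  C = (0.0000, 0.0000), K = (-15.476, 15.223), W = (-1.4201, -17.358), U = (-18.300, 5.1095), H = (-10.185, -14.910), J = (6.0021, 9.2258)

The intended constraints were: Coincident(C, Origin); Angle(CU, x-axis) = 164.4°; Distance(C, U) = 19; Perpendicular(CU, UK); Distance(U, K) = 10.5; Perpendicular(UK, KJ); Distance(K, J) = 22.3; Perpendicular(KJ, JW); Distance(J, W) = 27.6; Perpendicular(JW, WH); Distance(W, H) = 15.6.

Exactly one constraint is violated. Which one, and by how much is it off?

Distance(W, H) = 15.6 — off by 6.50.

C = (0.00, 0.00) ✓; CU at 164.4° ✓; |CU| = 19.00 ✓; ∠(CU, UK) = 90.00° ✓; |UK| = 10.50 ✓; ∠(UK, KJ) = 90.00° ✓; |KJ| = 22.30 ✓; ∠(KJ, JW) = 90.00° ✓; |JW| = 27.60 ✓; ∠(JW, WH) = 90.01° ✓; |WH| = 9.100 ✗.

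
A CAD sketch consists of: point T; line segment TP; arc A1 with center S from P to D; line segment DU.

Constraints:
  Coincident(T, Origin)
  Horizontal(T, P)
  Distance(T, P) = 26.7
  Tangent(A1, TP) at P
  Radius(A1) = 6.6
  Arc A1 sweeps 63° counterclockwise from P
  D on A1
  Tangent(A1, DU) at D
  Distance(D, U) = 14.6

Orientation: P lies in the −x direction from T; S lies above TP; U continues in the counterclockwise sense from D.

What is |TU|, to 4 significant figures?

21.85

On A1, P sits at bearing -90° from S; a 63° counterclockwise sweep puts D at bearing -27°, so D = S + 6.6·(cos -27°, sin -27°) = (-20.82, 3.604). The tangent condition forces SD to be normal to DU, so DU runs along (−sin -27°, cos -27°); with |DU| = 14.6, U = (-14.19, 16.61). Then |TU| = |U − T| = 21.85.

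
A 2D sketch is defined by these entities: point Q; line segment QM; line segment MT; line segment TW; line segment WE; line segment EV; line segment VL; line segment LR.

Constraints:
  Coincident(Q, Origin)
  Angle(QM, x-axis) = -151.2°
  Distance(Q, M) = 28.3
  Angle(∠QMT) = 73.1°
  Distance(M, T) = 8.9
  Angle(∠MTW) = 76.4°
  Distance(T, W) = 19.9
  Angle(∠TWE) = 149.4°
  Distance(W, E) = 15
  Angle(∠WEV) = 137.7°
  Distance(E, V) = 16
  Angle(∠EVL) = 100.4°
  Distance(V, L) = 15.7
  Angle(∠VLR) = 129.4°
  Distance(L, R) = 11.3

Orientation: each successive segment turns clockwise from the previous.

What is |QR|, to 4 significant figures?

34.15

Q is at the origin; QM runs at -151.2° with length 28.3, so M = (-24.80, -13.63). ∠QMT = 73.1° gives MT at 101.9° from the x-axis; with |MT| = 8.9, T = (-26.63, -4.925). ∠MTW = 76.4° gives TW at -1.700° from the x-axis; with |TW| = 19.9, W = (-6.743, -5.515). ∠TWE = 149.4° gives WE at -32.30° from the x-axis; with |WE| = 15.0, E = (5.935, -13.53). ∠WEV = 137.7° gives EV at -74.60° from the x-axis; with |EV| = 16.0, V = (10.18, -28.96). ∠EVL = 100.4° gives VL at -154.2° from the x-axis; with |VL| = 15.7, L = (-3.951, -35.79). ∠VLR = 129.4° gives LR at 155.2° from the x-axis; with |LR| = 11.3, R = (-14.21, -31.05). Then |QR| = |R − Q| = 34.15.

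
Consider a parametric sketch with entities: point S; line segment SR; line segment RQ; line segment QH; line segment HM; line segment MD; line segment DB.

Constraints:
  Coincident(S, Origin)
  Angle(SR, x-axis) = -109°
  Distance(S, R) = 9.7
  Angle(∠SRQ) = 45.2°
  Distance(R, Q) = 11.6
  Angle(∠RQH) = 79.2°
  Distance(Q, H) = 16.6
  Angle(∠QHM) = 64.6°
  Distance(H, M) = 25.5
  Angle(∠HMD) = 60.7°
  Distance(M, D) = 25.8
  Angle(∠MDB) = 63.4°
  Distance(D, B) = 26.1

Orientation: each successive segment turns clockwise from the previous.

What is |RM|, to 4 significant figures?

12.15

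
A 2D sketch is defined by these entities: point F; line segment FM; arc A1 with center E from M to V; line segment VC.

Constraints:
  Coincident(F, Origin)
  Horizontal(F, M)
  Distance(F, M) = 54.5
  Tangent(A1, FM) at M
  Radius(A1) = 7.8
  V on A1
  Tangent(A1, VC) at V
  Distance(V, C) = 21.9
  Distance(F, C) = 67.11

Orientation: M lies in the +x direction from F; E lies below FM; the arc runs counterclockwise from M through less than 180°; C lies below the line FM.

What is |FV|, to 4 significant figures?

49.43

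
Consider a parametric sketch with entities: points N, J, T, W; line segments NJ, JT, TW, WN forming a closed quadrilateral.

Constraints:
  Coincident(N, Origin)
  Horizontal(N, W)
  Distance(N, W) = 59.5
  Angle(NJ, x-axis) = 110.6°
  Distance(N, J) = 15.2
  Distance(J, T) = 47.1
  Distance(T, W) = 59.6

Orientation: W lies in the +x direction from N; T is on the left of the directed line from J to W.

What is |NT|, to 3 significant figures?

55.8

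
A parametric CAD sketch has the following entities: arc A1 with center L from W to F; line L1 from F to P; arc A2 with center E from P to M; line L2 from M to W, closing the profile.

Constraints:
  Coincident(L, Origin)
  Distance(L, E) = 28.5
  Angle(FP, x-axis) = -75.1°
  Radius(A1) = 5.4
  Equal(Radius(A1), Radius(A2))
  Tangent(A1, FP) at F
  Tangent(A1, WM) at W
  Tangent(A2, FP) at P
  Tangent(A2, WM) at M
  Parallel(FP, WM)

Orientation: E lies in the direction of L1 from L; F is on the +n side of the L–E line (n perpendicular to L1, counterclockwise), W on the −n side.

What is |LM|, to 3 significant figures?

29.0

The slot axis is L1's direction at -75.1°, so u = (cos -75.1°, sin -75.1°) = (0.257, -0.966) and n = (−sin -75.1°, cos -75.1°) = (0.966, 0.257). L is at the origin and E lies 28.5 along u from L, so E = 28.5·u = (7.33, -27.5). Tangency of A1 to both parallel lines with radius 5.4 puts F and W at L ± 5.4·n: F = (5.22, 1.39), W = (-5.22, -1.39). Equal radii place P and M the same way about E: P = E + 5.4·n = (12.5, -26.2), M = E − 5.4·n = (2.11, -28.9). Then |LM| = |M − L| = 29.0.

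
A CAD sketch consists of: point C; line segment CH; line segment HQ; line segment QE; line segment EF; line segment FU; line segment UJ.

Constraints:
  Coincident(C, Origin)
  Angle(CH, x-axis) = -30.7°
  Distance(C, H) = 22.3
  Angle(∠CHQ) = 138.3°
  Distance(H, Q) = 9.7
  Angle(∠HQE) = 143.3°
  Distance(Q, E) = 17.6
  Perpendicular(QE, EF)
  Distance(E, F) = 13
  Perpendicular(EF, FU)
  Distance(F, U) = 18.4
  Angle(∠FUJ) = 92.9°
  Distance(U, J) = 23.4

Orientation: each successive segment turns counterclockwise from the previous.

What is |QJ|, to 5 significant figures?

10.558

C is at the origin; CH runs at -30.7° with length 22.3, so H = (19.175, -11.385). ∠CHQ = 138.3° gives HQ at 11.000° from the x-axis; with |HQ| = 9.7, Q = (28.696, -9.5343). ∠HQE = 143.3° gives QE at 47.700° from the x-axis; with |QE| = 17.6, E = (40.542, 3.4832). The perpendicularity gives EF at right angles to QE, so EF runs at 137.70°; with |EF| = 13.0, F = (30.926, 12.232). The perpendicularity gives FU at right angles to EF, so FU runs at -132.30°; with |FU| = 18.4, U = (18.543, -1.3768). ∠FUJ = 92.9° gives UJ at -45.200° from the x-axis; with |UJ| = 23.4, J = (35.031, -17.981). Then |QJ| = |J − Q| = 10.558.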